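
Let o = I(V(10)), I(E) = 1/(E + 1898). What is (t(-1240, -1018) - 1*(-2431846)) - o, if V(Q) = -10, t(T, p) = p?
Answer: 4589403263/1888 ≈ 2.4308e+6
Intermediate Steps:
I(E) = 1/(1898 + E)
o = 1/1888 (o = 1/(1898 - 10) = 1/1888 ≈ 0.00052966)
(t(-1240, -1018) - 1*(-2431846)) - o = (-1018 - 1*(-2431846)) - 1*1/1888 = (-1018 + 2431846) - 1/1888 = 2430828 - 1/1888 = 4589403263/1888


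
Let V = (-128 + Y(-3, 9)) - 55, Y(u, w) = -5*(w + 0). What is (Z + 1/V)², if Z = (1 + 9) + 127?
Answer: 975625225/51984 ≈ 18768.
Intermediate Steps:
Y(u, w) = -5*w
V = -228 (V = (-128 - 5*9) - 55 = (-128 - 45) - 55 = -173 - 55 = -228)
Z = 137 (Z = 10 + 127 = 137)
(Z + 1/V)² = (137 + 1/(-228))² = (137 - 1/228)² = (31235/228)² = 975625225/51984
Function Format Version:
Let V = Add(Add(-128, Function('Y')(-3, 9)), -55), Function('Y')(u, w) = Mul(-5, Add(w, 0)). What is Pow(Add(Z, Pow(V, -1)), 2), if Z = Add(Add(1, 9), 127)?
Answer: Rational(975625225, 51984) ≈ 18768.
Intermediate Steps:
Function('Y')(u, w) = Mul(-5, w)
V = -228 (V = Add(Add(-128, Mul(-5, 9)), -55) = Add(Add(-128, -45), -55) = Add(-173, -55) = -228)
Z = 137 (Z = Add(10, 127) = 137)
Pow(Add(Z, Pow(V, -1)), 2) = Pow(Add(137, Pow(-228, -1)), 2) = Pow(Add(137, Rational(-1, 228)), 2) = Pow(Rational(31235, 228), 2) = Rational(975625225, 51984)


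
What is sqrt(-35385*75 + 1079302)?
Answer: 143*I*sqrt(77) ≈ 1254.8*I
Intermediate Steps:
sqrt(-35385*75 + 1079302) = sqrt(-2653875 + 1079302) = sqrt(-1574573) = 143*I*sqrt(77)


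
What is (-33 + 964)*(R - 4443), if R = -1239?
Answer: -5289942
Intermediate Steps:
(-33 + 964)*(R - 4443) = (-33 + 964)*(-1239 - 4443) = 931*(-5682) = -5289942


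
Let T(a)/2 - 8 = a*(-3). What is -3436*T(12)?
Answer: 192416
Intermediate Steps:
T(a) = 16 - 6*a (T(a) = 16 + 2*(a*(-3)) = 16 + 2*(-3*a) = 16 - 6*a)
-3436*T(12) = -3436*(16 - 6*12) = -3436*(16 - 72) = -3436*(-56) = 192416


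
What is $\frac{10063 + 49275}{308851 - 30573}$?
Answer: $\frac{29669}{139139} \approx 0.21323$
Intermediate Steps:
$\frac{10063 + 49275}{308851 - 30573} = \frac{59338}{278278} = 59338 \cdot \frac{1}{278278} = \frac{29669}{139139}$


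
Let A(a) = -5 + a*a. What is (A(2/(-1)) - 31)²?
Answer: 1024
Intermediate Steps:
A(a) = -5 + a²
(A(2/(-1)) - 31)² = ((-5 + (2/(-1))²) - 31)² = ((-5 + (2*(-1))²) - 31)² = ((-5 + (-2)²) - 31)² = ((-5 + 4) - 31)² = (-1 - 31)² = (-32)² = 1024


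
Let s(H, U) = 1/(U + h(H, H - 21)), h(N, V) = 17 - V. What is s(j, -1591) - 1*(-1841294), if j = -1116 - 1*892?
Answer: 837788771/455 ≈ 1.8413e+6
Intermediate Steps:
j = -2008 (j = -1116 - 892 = -2008)
s(H, U) = 1/(38 + U - H) (s(H, U) = 1/(U + (17 - (H - 21))) = 1/(U + (17 - (-21 + H))) = 1/(U + (17 + (21 - H))) = 1/(U + (38 - H)) = 1/(38 + U - H))
s(j, -1591) - 1*(-1841294) = 1/(38 - 1591 - 1*(-2008)) - 1*(-1841294) = 1/(38 - 1591 + 2008) + 1841294 = 1/455 + 1841294 = 837788771/455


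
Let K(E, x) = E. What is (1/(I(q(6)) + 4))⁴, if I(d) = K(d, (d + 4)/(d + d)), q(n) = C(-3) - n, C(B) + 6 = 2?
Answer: 1/1296 ≈ 0.00077160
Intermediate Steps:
C(B) = -4 (C(B) = -6 + 2 = -4)
q(n) = -4 - n
I(d) = d
(1/(I(q(6)) + 4))⁴ = (1/((-4 - 1*6) + 4))⁴ = (1/((-4 - 6) + 4))⁴ = (1/(-10 + 4))⁴ = (1/(-6))⁴ = (-⅙)⁴ = 1/1296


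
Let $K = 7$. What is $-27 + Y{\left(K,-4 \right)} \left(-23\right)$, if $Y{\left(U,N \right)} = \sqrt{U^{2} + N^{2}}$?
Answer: $-27 - 23 \sqrt{65} \approx -212.43$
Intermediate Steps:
$Y{\left(U,N \right)} = \sqrt{N^{2} + U^{2}}$
$-27 + Y{\left(K,-4 \right)} \left(-23\right) = -27 + \sqrt{\left(-4\right)^{2} + 7^{2}} \left(-23\right) = -27 + \sqrt{16 + 49} \left(-23\right) = -27 + \sqrt{65} \left(-23\right) = -27 - 23 \sqrt{65}$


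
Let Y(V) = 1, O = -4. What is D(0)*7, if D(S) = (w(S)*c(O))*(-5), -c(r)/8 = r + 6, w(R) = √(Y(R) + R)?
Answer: 560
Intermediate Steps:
w(R) = √(1 + R)
c(r) = -48 - 8*r (c(r) = -8*(r + 6) = -8*(6 + r) = -48 - 8*r)
D(S) = 80*√(1 + S) (D(S) = (√(1 + S)*(-48 - 8*(-4)))*(-5) = (√(1 + S)*(-48 + 32))*(-5) = (√(1 + S)*(-16))*(-5) = -16*√(1 + S)*(-5) = 80*√(1 + S))
D(0)*7 = (80*√(1 + 0))*7 = (80*√1)*7 = (80*1)*7 = 80*7 = 560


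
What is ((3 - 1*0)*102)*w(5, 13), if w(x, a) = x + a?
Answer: 5508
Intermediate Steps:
w(x, a) = a + x
((3 - 1*0)*102)*w(5, 13) = ((3 - 1*0)*102)*(13 + 5) = ((3 + 0)*102)*18 = (3*102)*18 = 306*18 = 5508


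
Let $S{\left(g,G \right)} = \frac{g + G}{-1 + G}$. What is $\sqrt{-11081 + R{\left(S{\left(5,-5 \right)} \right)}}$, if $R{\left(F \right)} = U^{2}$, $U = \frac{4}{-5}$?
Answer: $\frac{i \sqrt{277009}}{5} \approx 105.26 i$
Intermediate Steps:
$U = - \frac{4}{5}$ ($U = 4 \left(- \frac{1}{5}\right) = - \frac{4}{5} \approx -0.8$)
$S{\left(g,G \right)} = \frac{G + g}{-1 + G}$
$R{\left(F \right)} = \frac{16}{25}$ ($R{\left(F \right)} = \left(- \frac{4}{5}\right)^{2} = \frac{16}{25}$)
$\sqrt{-11081 + R{\left(S{\left(5,-5 \right)} \right)}} = \sqrt{-11081 + \frac{16}{25}} = \sqrt{- \frac{277009}{25}} = \frac{i \sqrt{277009}}{5}$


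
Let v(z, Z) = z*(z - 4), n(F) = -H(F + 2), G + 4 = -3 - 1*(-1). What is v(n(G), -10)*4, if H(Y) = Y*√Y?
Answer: -256 - 128*I ≈ -256.0 - 128.0*I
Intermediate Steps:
G = -6 (G = -4 + (-3 - 1*(-1)) = -4 + (-3 + 1) = -4 - 2 = -6)
H(Y) = Y^(3/2)
n(F) = -(2 + F)^(3/2) (n(F) = -(F + 2)^(3/2) = -(2 + F)^(3/2))
v(z, Z) = z*(-4 + z)
v(n(G), -10)*4 = ((-(2 - 6)^(3/2))*(-4 - (2 - 6)^(3/2)))*4 = ((-(-4)^(3/2))*(-4 - (-4)^(3/2)))*4 = ((-(-8)*I)*(-4 - (-8)*I))*4 = ((8*I)*(-4 + 8*I))*4 = (8*I*(-4 + 8*I))*4 = 32*I*(-4 + 8*I)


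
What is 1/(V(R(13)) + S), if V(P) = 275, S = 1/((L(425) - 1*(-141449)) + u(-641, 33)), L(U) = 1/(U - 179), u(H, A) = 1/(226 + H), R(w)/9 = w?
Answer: 14440528579/3971145461315 ≈ 0.0036364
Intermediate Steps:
R(w) = 9*w
L(U) = 1/(-179 + U)
S = 102090/14440528579 (S = 1/((1/(-179 + 425) - 1*(-141449)) + 1/(226 - 641)) = 1/((1/246 + 141449) + 1/(-415)) = 1/((1/246 + 141449) - 1/415) = 1/(34796455/246 - 1/415) = 1/(14440528579/102090) = 102090/14440528579 ≈ 7.0697e-6)
1/(V(R(13)) + S) = 1/(275 + 102090/14440528579) = 1/(3971145461315/14440528579) = 14440528579/3971145461315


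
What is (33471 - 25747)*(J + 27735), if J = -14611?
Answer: 101369776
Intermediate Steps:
(33471 - 25747)*(J + 27735) = (33471 - 25747)*(-14611 + 27735) = 7724*13124 = 101369776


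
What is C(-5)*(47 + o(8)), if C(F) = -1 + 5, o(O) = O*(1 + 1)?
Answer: 252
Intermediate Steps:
o(O) = 2*O (o(O) = O*2 = 2*O)
C(F) = 4
C(-5)*(47 + o(8)) = 4*(47 + 2*8) = 4*(47 + 16) = 4*63 = 252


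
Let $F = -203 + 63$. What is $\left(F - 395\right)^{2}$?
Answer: $286225$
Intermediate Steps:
$F = -140$
$\left(F - 395\right)^{2} = \left(-140 - 395\right)^{2} = \left(-535\right)^{2} = 286225$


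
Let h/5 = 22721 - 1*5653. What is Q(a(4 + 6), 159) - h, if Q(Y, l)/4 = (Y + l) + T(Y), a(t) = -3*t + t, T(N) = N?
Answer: -84864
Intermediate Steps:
a(t) = -2*t
h = 85340 (h = 5*(22721 - 1*5653) = 5*(22721 - 5653) = 5*17068 = 85340)
Q(Y, l) = 4*l + 8*Y (Q(Y, l) = 4*((Y + l) + Y) = 4*(l + 2*Y) = 4*l + 8*Y)
Q(a(4 + 6), 159) - h = (4*159 + 8*(-2*(4 + 6))) - 1*85340 = (636 + 8*(-2*10)) - 85340 = (636 + 8*(-20)) - 85340 = (636 - 160) - 85340 = 476 - 85340 = -84864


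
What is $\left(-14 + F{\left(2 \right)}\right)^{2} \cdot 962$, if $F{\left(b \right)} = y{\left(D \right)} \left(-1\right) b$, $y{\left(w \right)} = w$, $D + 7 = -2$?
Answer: $15392$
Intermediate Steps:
$D = -9$ ($D = -7 - 2 = -9$)
$F{\left(b \right)} = 9 b$ ($F{\left(b \right)} = \left(-9\right) \left(-1\right) b = 9 b$)
$\left(-14 + F{\left(2 \right)}\right)^{2} \cdot 962 = \left(-14 + 9 \cdot 2\right)^{2} \cdot 962 = \left(-14 + 18\right)^{2} \cdot 962 = 4^{2} \cdot 962 = 16 \cdot 962 = 15392$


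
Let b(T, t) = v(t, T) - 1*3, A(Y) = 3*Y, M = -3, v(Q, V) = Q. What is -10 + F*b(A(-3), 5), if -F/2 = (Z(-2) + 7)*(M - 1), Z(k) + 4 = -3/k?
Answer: 62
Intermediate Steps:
b(T, t) = -3 + t (b(T, t) = t - 1*3 = t - 3 = -3 + t)
Z(k) = -4 - 3/k
F = 36 (F = -2*((-4 - 3/(-2)) + 7)*(-3 - 1) = -2*((-4 - 3*(-½)) + 7)*(-4) = -2*((-4 + 3/2) + 7)*(-4) = -2*(-5/2 + 7)*(-4) = -9*(-4) = -2*(-18) = 36)
-10 + F*b(A(-3), 5) = -10 + 36*(-3 + 5) = -10 + 36*2 = -10 + 72 = 62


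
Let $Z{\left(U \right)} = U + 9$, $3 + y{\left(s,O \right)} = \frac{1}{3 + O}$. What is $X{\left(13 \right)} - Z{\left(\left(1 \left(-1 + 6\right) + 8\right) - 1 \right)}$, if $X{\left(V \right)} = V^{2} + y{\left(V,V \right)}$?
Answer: $\frac{2321}{16} \approx 145.06$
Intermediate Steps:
$y{\left(s,O \right)} = -3 + \frac{1}{3 + O}$
$Z{\left(U \right)} = 9 + U$
$X{\left(V \right)} = V^{2} + \frac{-8 - 3 V}{3 + V}$
$X{\left(13 \right)} - Z{\left(\left(1 \left(-1 + 6\right) + 8\right) - 1 \right)} = \frac{-8 - 39 + 13^{2} \left(3 + 13\right)}{3 + 13} - \left(9 + \left(\left(1 \left(-1 + 6\right) + 8\right) - 1\right)\right) = \frac{-8 - 39 + 169 \cdot 16}{16} - \left(9 + \left(\left(1 \cdot 5 + 8\right) - 1\right)\right) = \frac{-8 - 39 + 2704}{16} - \left(9 + \left(\left(5 + 8\right) - 1\right)\right) = \frac{1}{16} \cdot 2657 - \left(9 + \left(13 - 1\right)\right) = \frac{2657}{16} - \left(9 + 12\right) = \frac{2657}{16} - 21 = \frac{2321}{16}$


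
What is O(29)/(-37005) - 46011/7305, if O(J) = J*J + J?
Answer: -37977609/6007145 ≈ -6.3221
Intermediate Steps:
O(J) = J + J² (O(J) = J² + J = J + J²)
O(29)/(-37005) - 46011/7305 = (29*(1 + 29))/(-37005) - 46011/7305 = (29*30)*(-1/37005) - 46011*1/7305 = 870*(-1/37005) - 15337/2435 = -58/2467 - 15337/2435 = -37977609/6007145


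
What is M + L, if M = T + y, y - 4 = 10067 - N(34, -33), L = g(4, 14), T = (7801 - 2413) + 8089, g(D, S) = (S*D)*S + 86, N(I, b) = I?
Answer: 24384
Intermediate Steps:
g(D, S) = 86 + D*S**2 (g(D, S) = (D*S)*S + 86 = D*S**2 + 86 = 86 + D*S**2)
T = 13477 (T = 5388 + 8089 = 13477)
L = 870 (L = 86 + 4*14**2 = 86 + 4*196 = 86 + 784 = 870)
y = 10037 (y = 4 + (10067 - 1*34) = 4 + (10067 - 34) = 4 + 10033 = 10037)
M = 23514 (M = 13477 + 10037 = 23514)
M + L = 23514 + 870 = 24384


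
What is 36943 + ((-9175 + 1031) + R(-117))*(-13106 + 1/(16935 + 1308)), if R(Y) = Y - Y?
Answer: 1947845364157/18243 ≈ 1.0677e+8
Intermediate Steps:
R(Y) = 0
36943 + ((-9175 + 1031) + R(-117))*(-13106 + 1/(16935 + 1308)) = 36943 + ((-9175 + 1031) + 0)*(-13106 + 1/(16935 + 1308)) = 36943 + (-8144 + 0)*(-13106 + 1/18243) = 36943 - 8144*(-13106 + 1/18243) = 36943 - 8144*(-239092757/18243) = 36943 + 1947171413008/18243 = 1947845364157/18243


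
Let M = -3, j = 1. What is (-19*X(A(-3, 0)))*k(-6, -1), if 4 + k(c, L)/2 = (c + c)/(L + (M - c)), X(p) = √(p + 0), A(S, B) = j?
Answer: 380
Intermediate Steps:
A(S, B) = 1
X(p) = √p
k(c, L) = -8 + 4*c/(-3 + L - c) (k(c, L) = -8 + 2*((c + c)/(L + (-3 - c))) = -8 + 2*((2*c)/(-3 + L - c)) = -8 + 2*(2*c/(-3 + L - c)) = -8 + 4*c/(-3 + L - c))
(-19*X(A(-3, 0)))*k(-6, -1) = (-19*√1)*(4*(-6 - 3*(-6) + 2*(-1))/(3 - 6 - 1*(-1))) = (-19*1)*(4*(-6 + 18 - 2)/(3 - 6 + 1)) = -76*10/(-2) = -76*(-1)*10/2 = -19*(-20) = 380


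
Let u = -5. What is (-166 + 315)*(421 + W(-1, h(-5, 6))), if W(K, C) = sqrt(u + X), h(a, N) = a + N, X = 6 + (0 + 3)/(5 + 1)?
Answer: 62729 + 149*sqrt(6)/2 ≈ 62912.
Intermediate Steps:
X = 13/2 (X = 6 + 3/6 = 6 + 3*(1/6) = 6 + 1/2 = 13/2 ≈ 6.5000)
h(a, N) = N + a
W(K, C) = sqrt(6)/2 (W(K, C) = sqrt(-5 + 13/2) = sqrt(3/2) = sqrt(6)/2)
(-166 + 315)*(421 + W(-1, h(-5, 6))) = (-166 + 315)*(421 + sqrt(6)/2) = 149*(421 + sqrt(6)/2) = 62729 + 149*sqrt(6)/2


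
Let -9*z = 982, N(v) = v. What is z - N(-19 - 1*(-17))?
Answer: -964/9 ≈ -107.11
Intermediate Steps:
z = -982/9 (z = -1/9*982 = -982/9 ≈ -109.11)
z - N(-19 - 1*(-17)) = -982/9 - (-19 - 1*(-17)) = -982/9 - (-19 + 17) = -982/9 - 1*(-2) = -982/9 + 2 = -964/9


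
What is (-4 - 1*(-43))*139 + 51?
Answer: 5472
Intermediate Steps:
(-4 - 1*(-43))*139 + 51 = (-4 + 43)*139 + 51 = 39*139 + 51 = 5421 + 51 = 5472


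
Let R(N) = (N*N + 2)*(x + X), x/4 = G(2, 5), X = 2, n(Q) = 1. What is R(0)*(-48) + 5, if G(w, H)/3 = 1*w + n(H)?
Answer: -3643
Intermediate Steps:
G(w, H) = 3 + 3*w (G(w, H) = 3*(1*w + 1) = 3*(w + 1) = 3*(1 + w) = 3 + 3*w)
x = 36 (x = 4*(3 + 3*2) = 4*(3 + 6) = 4*9 = 36)
R(N) = 76 + 38*N² (R(N) = (N*N + 2)*(36 + 2) = (N² + 2)*38 = (2 + N²)*38 = 76 + 38*N²)
R(0)*(-48) + 5 = (76 + 38*0²)*(-48) + 5 = (76 + 38*0)*(-48) + 5 = (76 + 0)*(-48) + 5 = 76*(-48) + 5 = -3648 + 5 = -3643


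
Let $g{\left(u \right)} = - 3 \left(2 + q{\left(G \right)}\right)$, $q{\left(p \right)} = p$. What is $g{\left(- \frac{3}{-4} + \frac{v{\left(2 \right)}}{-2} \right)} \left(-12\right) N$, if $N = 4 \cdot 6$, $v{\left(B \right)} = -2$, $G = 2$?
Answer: $3456$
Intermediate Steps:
$N = 24$
$g{\left(u \right)} = -12$ ($g{\left(u \right)} = - 3 \left(2 + 2\right) = \left(-3\right) 4 = -12$)
$g{\left(- \frac{3}{-4} + \frac{v{\left(2 \right)}}{-2} \right)} \left(-12\right) N = \left(-12\right) \left(-12\right) 24 = 144 \cdot 24 = 3456$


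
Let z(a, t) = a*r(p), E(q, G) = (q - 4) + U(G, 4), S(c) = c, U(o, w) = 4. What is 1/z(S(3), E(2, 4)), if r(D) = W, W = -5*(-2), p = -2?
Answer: 1/30 ≈ 0.033333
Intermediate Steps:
W = 10
r(D) = 10
E(q, G) = q (E(q, G) = (q - 4) + 4 = (-4 + q) + 4 = q)
z(a, t) = 10*a (z(a, t) = a*10 = 10*a)
1/z(S(3), E(2, 4)) = 1/(10*3) = 1/30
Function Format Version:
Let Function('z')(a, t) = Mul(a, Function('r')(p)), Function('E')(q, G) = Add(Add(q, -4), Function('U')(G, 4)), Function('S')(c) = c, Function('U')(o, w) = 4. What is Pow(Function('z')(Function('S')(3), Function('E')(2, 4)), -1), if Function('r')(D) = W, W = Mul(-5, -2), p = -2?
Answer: Rational(1, 30) ≈ 0.033333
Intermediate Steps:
W = 10
Function('r')(D) = 10
Function('E')(q, G) = q (Function('E')(q, G) = Add(Add(q, -4), 4) = Add(Add(-4, q), 4) = q)
Function('z')(a, t) = Mul(10, a) (Function('z')(a, t) = Mul(a, 10) = Mul(10, a))
Pow(Function('z')(Function('S')(3), Function('E')(2, 4)), -1) = Pow(Mul(10, 3), -1) = Pow(30, -1) = Rational(1, 30)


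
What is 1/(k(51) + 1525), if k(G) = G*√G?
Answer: 1525/2192974 - 51*√51/2192974 ≈ 0.00052932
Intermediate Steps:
k(G) = G^(3/2)
1/(k(51) + 1525) = 1/(51^(3/2) + 1525) = 1/(51*√51 + 1525) = 1/(1525 + 51*√51)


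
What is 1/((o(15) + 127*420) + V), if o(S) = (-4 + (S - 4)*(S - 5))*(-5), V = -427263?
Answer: -1/374453 ≈ -2.6706e-6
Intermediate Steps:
o(S) = 20 - 5*(-5 + S)*(-4 + S) (o(S) = (-4 + (-4 + S)*(-5 + S))*(-5) = (-4 + (-5 + S)*(-4 + S))*(-5) = 20 - 5*(-5 + S)*(-4 + S))
1/((o(15) + 127*420) + V) = 1/(((-80 - 5*15**2 + 45*15) + 127*420) - 427263) = 1/(((-80 - 5*225 + 675) + 53340) - 427263) = 1/(((-80 - 1125 + 675) + 53340) - 427263) = 1/((-530 + 53340) - 427263) = 1/(52810 - 427263) = 1/(-374453) = -1/374453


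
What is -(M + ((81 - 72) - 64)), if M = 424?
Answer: -369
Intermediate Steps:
-(M + ((81 - 72) - 64)) = -(424 + ((81 - 72) - 64)) = -(424 + (9 - 64)) = -(424 - 55) = -1*369 = -369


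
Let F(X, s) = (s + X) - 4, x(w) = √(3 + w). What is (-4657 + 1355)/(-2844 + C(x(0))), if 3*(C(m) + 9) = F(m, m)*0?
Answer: 3302/2853 ≈ 1.1574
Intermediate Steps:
F(X, s) = -4 + X + s (F(X, s) = (X + s) - 4 = -4 + X + s)
C(m) = -9 (C(m) = -9 + ((-4 + m + m)*0)/3 = -9 + ((-4 + 2*m)*0)/3 = -9 + (⅓)*0 = -9 + 0 = -9)
(-4657 + 1355)/(-2844 + C(x(0))) = (-4657 + 1355)/(-2844 - 9) = -3302/(-2853) = -3302*(-1/2853) = 3302/2853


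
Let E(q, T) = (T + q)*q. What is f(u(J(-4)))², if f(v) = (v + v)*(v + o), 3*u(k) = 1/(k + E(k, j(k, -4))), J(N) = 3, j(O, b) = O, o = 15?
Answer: 3579664/15752961 ≈ 0.22724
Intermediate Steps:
E(q, T) = q*(T + q)
u(k) = 1/(3*(k + 2*k²)) (u(k) = 1/(3*(k + k*(k + k))) = 1/(3*(k + k*(2*k))) = 1/(3*(k + 2*k²)))
f(v) = 2*v*(15 + v) (f(v) = (v + v)*(v + 15) = (2*v)*(15 + v) = 2*v*(15 + v))
f(u(J(-4)))² = (2*((⅓)/(3*(1 + 2*3)))*(15 + (⅓)/(3*(1 + 2*3))))² = (2*((⅓)*(⅓)/(1 + 6))*(15 + (⅓)*(⅓)/(1 + 6)))² = (2*((⅓)*(⅓)/7)*(15 + (⅓)*(⅓)/7))² = (2*((⅓)*(⅓)*(⅐))*(15 + (⅓)*(⅓)*(⅐)))² = (2*(1/63)*(15 + 1/63))² = (2*(1/63)*(946/63))² = (1892/3969)² = 3579664/15752961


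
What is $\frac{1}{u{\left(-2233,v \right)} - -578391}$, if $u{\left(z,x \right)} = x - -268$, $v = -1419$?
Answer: $\frac{1}{577240} \approx 1.7324 \cdot 10^{-6}$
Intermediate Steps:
$u{\left(z,x \right)} = 268 + x$ ($u{\left(z,x \right)} = x + 268 = 268 + x$)
$\frac{1}{u{\left(-2233,v \right)} - -578391} = \frac{1}{\left(268 - 1419\right) - -578391} = \frac{1}{-1151 + 578391} = \frac{1}{577240}$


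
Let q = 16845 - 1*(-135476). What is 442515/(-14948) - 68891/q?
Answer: -68434109983/2276894308 ≈ -30.056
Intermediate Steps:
q = 152321 (q = 16845 + 135476 = 152321)
442515/(-14948) - 68891/q = 442515/(-14948) - 68891/152321 = 442515*(-1/14948) - 68891*1/152321 = -442515/14948 - 68891/152321 = -68434109983/2276894308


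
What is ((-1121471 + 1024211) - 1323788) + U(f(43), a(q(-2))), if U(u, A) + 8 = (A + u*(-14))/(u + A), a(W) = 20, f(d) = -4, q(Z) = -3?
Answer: -5684205/4 ≈ -1.4211e+6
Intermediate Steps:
U(u, A) = -8 + (A - 14*u)/(A + u) (U(u, A) = -8 + (A + u*(-14))/(u + A) = -8 + (A - 14*u)/(A + u))
((-1121471 + 1024211) - 1323788) + U(f(43), a(q(-2))) = ((-1121471 + 1024211) - 1323788) + (-22*(-4) - 7*20)/(20 - 4) = (-97260 - 1323788) + (88 - 140)/16 = -1421048 + (1/16)*(-52) = -1421048 - 13/4 = -5684205/4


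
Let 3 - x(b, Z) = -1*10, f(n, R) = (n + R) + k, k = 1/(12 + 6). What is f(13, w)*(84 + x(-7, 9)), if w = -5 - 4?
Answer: 7081/18 ≈ 393.39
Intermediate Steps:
w = -9
k = 1/18 ≈ 0.055556
f(n, R) = 1/18 + R + n (f(n, R) = (n + R) + 1/18 = (R + n) + 1/18 = 1/18 + R + n)
x(b, Z) = 13 (x(b, Z) = 3 - (-1)*10 = 3 - 1*(-10) = 3 + 10 = 13)
f(13, w)*(84 + x(-7, 9)) = (1/18 - 9 + 13)*(84 + 13) = (73/18)*97 = 7081/18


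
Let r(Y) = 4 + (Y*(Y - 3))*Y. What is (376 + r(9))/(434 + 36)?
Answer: 433/235 ≈ 1.8426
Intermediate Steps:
r(Y) = 4 + Y²*(-3 + Y) (r(Y) = 4 + (Y*(-3 + Y))*Y = 4 + Y²*(-3 + Y))
(376 + r(9))/(434 + 36) = (376 + (4 + 9³ - 3*9²))/(434 + 36) = (376 + (4 + 729 - 3*81))/470 = (376 + (4 + 729 - 243))*(1/470) = (376 + 490)*(1/470) = 866*(1/470) = 433/235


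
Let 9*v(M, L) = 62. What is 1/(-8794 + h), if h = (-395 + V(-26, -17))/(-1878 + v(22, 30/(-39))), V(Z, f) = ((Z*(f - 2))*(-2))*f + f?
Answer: -2105/18529802 ≈ -0.00011360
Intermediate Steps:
v(M, L) = 62/9 (v(M, L) = (⅑)*62 = 62/9)
V(Z, f) = f - 2*Z*f*(-2 + f) (V(Z, f) = ((Z*(-2 + f))*(-2))*f + f = (-2*Z*(-2 + f))*f + f = -2*Z*f*(-2 + f) + f = f - 2*Z*f*(-2 + f))
h = -18432/2105 (h = (-395 - 17*(1 + 4*(-26) - 2*(-26)*(-17)))/(-1878 + 62/9) = (-395 - 17*(1 - 104 - 884))/(-16840/9) = (-395 - 17*(-987))*(-9/16840) = (-395 + 16779)*(-9/16840) = 16384*(-9/16840) = -18432/2105 ≈ -8.7563)
1/(-8794 + h) = 1/(-8794 - 18432/2105) = 1/(-18529802/2105) = -2105/18529802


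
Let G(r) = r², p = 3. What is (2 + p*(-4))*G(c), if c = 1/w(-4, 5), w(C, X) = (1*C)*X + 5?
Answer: -2/45 ≈ -0.044444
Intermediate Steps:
w(C, X) = 5 + C*X (w(C, X) = C*X + 5 = 5 + C*X)
c = -1/15 (c = 1/(5 - 4*5) = 1/(5 - 20) = 1/(-15) = -1/15 ≈ -0.066667)
(2 + p*(-4))*G(c) = (2 + 3*(-4))*(-1/15)² = (2 - 12)*(1/225) = -10*1/225 = -2/45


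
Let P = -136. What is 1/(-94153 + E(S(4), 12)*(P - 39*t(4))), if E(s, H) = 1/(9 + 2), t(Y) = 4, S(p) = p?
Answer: -11/1035975 ≈ -1.0618e-5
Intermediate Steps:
E(s, H) = 1/11
1/(-94153 + E(S(4), 12)*(P - 39*t(4))) = 1/(-94153 + (-136 - 39*4)/11) = 1/(-94153 + (-136 - 156)/11) = 1/(-94153 + (1/11)*(-292)) = 1/(-94153 - 292/11) = 1/(-1035975/11) = -11/1035975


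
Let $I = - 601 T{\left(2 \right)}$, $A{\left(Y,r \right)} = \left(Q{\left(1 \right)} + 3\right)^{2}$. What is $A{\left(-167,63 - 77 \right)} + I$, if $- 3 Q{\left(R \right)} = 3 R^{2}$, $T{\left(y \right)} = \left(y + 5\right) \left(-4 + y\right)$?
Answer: $8418$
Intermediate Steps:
$T{\left(y \right)} = \left(-4 + y\right) \left(5 + y\right)$ ($T{\left(y \right)} = \left(5 + y\right) \left(-4 + y\right) = \left(-4 + y\right) \left(5 + y\right)$)
$Q{\left(R \right)} = - R^{2}$ ($Q{\left(R \right)} = - \frac{3 R^{2}}{3} = - R^{2}$)
$A{\left(Y,r \right)} = 4$ ($A{\left(Y,r \right)} = \left(- 1^{2} + 3\right)^{2} = \left(\left(-1\right) 1 + 3\right)^{2} = \left(-1 + 3\right)^{2} = 2^{2} = 4$)
$I = 8414$ ($I = - 601 \left(-20 + 2 + 2^{2}\right) = - 601 \left(-20 + 2 + 4\right) = \left(-601\right) \left(-14\right) = 8414$)
$A{\left(-167,63 - 77 \right)} + I = 4 + 8414 = 8418$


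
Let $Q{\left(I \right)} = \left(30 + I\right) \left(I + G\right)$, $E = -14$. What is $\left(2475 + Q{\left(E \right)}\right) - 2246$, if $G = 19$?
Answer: $309$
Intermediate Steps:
$Q{\left(I \right)} = \left(19 + I\right) \left(30 + I\right)$ ($Q{\left(I \right)} = \left(30 + I\right) \left(I + 19\right) = \left(30 + I\right) \left(19 + I\right) = \left(19 + I\right) \left(30 + I\right)$)
$\left(2475 + Q{\left(E \right)}\right) - 2246 = \left(2475 + \left(570 + \left(-14\right)^{2} + 49 \left(-14\right)\right)\right) - 2246 = \left(2475 + \left(570 + 196 - 686\right)\right) - 2246 = \left(2475 + 80\right) - 2246 = 2555 - 2246 = 309$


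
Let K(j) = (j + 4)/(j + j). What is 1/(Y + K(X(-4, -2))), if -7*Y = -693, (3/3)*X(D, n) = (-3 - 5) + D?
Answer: 3/298 ≈ 0.010067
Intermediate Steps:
X(D, n) = -8 + D (X(D, n) = (-3 - 5) + D = -8 + D)
K(j) = (4 + j)/(2*j) (K(j) = (4 + j)/((2*j)) = (4 + j)*(1/(2*j)) = (4 + j)/(2*j))
Y = 99 (Y = -⅐*(-693) = 99)
1/(Y + K(X(-4, -2))) = 1/(99 + (4 + (-8 - 4))/(2*(-8 - 4))) = 1/(99 + (½)*(4 - 12)/(-12)) = 1/(99 + (½)*(-1/12)*(-8)) = 1/(99 + ⅓) = 1/(298/3) = 3/298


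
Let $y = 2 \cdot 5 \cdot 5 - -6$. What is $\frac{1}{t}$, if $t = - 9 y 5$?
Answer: $- \frac{1}{2520} \approx -0.00039683$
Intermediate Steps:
$y = 56$ ($y = 10 \cdot 5 + 6 = 50 + 6 = 56$)
$t = -2520$ ($t = \left(-9\right) 56 \cdot 5 = \left(-504\right) 5 = -2520$)
$\frac{1}{t} = \frac{1}{-2520} = - \frac{1}{2520}$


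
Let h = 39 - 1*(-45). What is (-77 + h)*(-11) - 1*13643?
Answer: -13720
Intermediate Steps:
h = 84 (h = 39 + 45 = 84)
(-77 + h)*(-11) - 1*13643 = (-77 + 84)*(-11) - 1*13643 = 7*(-11) - 13643 = -77 - 13643 = -13720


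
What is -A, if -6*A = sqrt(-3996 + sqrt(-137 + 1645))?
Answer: sqrt(-3996 + 2*sqrt(377))/6 ≈ 10.484*I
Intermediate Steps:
A = -sqrt(-3996 + 2*sqrt(377))/6 (A = -sqrt(-3996 + sqrt(-137 + 1645))/6 = -sqrt(-3996 + sqrt(1508))/6 = -sqrt(-3996 + 2*sqrt(377))/6 ≈ -10.484*I)
-A = -(-1)*I*sqrt(3996 - 2*sqrt(377))/6 = I*sqrt(3996 - 2*sqrt(377))/6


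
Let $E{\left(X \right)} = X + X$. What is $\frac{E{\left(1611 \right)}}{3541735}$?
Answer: $\frac{3222}{3541735} \approx 0.00090972$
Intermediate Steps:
$E{\left(X \right)} = 2 X$
$\frac{E{\left(1611 \right)}}{3541735} = \frac{2 \cdot 1611}{3541735} = 3222 \cdot \frac{1}{3541735} = \frac{3222}{3541735}$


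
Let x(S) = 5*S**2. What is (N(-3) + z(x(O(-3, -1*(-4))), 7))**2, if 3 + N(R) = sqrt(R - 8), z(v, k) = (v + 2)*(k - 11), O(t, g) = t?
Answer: (191 - I*sqrt(11))**2 ≈ 36470.0 - 1266.9*I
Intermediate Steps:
z(v, k) = (-11 + k)*(2 + v) (z(v, k) = (2 + v)*(-11 + k) = (-11 + k)*(2 + v))
N(R) = -3 + sqrt(-8 + R) (N(R) = -3 + sqrt(R - 8) = -3 + sqrt(-8 + R))
(N(-3) + z(x(O(-3, -1*(-4))), 7))**2 = ((-3 + sqrt(-8 - 3)) + (-22 - 55*(-3)**2 + 2*7 + 7*(5*(-3)**2)))**2 = ((-3 + sqrt(-11)) + (-22 - 55*9 + 14 + 7*(5*9)))**2 = ((-3 + I*sqrt(11)) + (-22 - 11*45 + 14 + 7*45))**2 = ((-3 + I*sqrt(11)) + (-22 - 495 + 14 + 315))**2 = ((-3 + I*sqrt(11)) - 188)**2 = (-191 + I*sqrt(11))**2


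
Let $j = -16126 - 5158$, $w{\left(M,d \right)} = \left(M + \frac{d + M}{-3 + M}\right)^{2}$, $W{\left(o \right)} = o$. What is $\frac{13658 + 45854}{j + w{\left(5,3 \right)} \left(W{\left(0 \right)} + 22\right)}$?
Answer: $- \frac{29756}{9751} \approx -3.0516$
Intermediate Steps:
$w{\left(M,d \right)} = \left(M + \frac{M + d}{-3 + M}\right)^{2}$
$j = -21284$
$\frac{13658 + 45854}{j + w{\left(5,3 \right)} \left(W{\left(0 \right)} + 22\right)} = \frac{13658 + 45854}{-21284 + \frac{\left(3 + 5^{2} - 10\right)^{2}}{\left(-3 + 5\right)^{2}} \left(0 + 22\right)} = \frac{59512}{-21284 + \frac{\left(3 + 25 - 10\right)^{2}}{4} \cdot 22} = \frac{59512}{-21284 + \frac{18^{2}}{4} \cdot 22} = \frac{59512}{-21284 + \frac{1}{4} \cdot 324 \cdot 22} = \frac{59512}{-21284 + 81 \cdot 22} = \frac{59512}{-21284 + 1782} = \frac{59512}{-19502} = 59512 \left(- \frac{1}{19502}\right) = - \frac{29756}{9751}$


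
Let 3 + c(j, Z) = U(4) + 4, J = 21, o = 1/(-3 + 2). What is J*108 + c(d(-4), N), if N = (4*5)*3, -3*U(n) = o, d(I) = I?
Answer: 6808/3 ≈ 2269.3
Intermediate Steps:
o = -1 (o = 1/(-1) = -1)
U(n) = 1/3 (U(n) = -1/3*(-1) = 1/3)
N = 60 (N = 20*3 = 60)
c(j, Z) = 4/3 (c(j, Z) = -3 + (1/3 + 4) = -3 + 13/3 = 4/3)
J*108 + c(d(-4), N) = 21*108 + 4/3 = 2268 + 4/3 = 6808/3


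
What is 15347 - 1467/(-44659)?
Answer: 685383140/44659 ≈ 15347.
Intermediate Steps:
15347 - 1467/(-44659) = 15347 - 1467*(-1)/44659 = 15347 - 1*(-1467/44659) = 15347 + 1467/44659 = 685383140/44659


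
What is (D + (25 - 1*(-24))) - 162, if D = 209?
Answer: 96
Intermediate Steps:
(D + (25 - 1*(-24))) - 162 = (209 + (25 - 1*(-24))) - 162 = (209 + (25 + 24)) - 162 = (209 + 49) - 162 = 258 - 162 = 96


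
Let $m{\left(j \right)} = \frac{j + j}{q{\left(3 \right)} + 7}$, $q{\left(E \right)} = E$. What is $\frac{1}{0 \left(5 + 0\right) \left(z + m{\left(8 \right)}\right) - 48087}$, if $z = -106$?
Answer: $- \frac{1}{48087} \approx -2.0796 \cdot 10^{-5}$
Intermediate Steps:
$m{\left(j \right)} = \frac{j}{5}$ ($m{\left(j \right)} = \frac{j + j}{3 + 7} = \frac{2 j}{10} = 2 j \frac{1}{10} = \frac{j}{5}$)
$\frac{1}{0 \left(5 + 0\right) \left(z + m{\left(8 \right)}\right) - 48087} = \frac{1}{0 \left(5 + 0\right) \left(-106 + \frac{1}{5} \cdot 8\right) - 48087} = \frac{1}{0 \cdot 5 \left(-106 + \frac{8}{5}\right) - 48087} = \frac{1}{0 \left(- \frac{522}{5}\right) - 48087} = \frac{1}{0 - 48087} = \frac{1}{-48087} = - \frac{1}{48087}$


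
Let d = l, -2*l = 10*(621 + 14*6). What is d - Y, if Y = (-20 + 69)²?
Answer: -5926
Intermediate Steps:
Y = 2401 (Y = 49² = 2401)
l = -3525 (l = -5*(621 + 14*6) = -5*(621 + 84) = -5*705 = -½*7050 = -3525)
d = -3525
d - Y = -3525 - 1*2401 = -3525 - 2401 = -5926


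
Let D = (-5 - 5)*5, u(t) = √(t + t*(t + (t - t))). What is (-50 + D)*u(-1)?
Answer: 0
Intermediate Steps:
u(t) = √(t + t²) (u(t) = √(t + t*(t + 0)) = √(t + t*t) = √(t + t²))
D = -50 (D = -10*5 = -50)
(-50 + D)*u(-1) = (-50 - 50)*√(-(1 - 1)) = -100*√(-1*0) = -100*√0 = -100*0 = 0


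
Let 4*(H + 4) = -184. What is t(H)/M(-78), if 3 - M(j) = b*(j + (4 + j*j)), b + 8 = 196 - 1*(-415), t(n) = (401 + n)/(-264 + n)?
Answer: 117/379314826 ≈ 3.0845e-7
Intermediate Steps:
H = -50 (H = -4 + (1/4)*(-184) = -4 - 46 = -50)
t(n) = (401 + n)/(-264 + n)
b = 603 (b = -8 + (196 - 1*(-415)) = -8 + (196 + 415) = -8 + 611 = 603)
M(j) = -2409 - 603*j - 603*j**2 (M(j) = 3 - 603*(j + (4 + j*j)) = 3 - 603*(j + (4 + j**2)) = 3 - 603*(4 + j + j**2) = 3 - (2412 + 603*j + 603*j**2) = 3 + (-2412 - 603*j - 603*j**2) = -2409 - 603*j - 603*j**2)
t(H)/M(-78) = ((401 - 50)/(-264 - 50))/(-2409 - 603*(-78) - 603*(-78)**2) = (351/(-314))/(-2409 + 47034 - 603*6084) = (-1/314*351)/(-2409 + 47034 - 3668652) = -351/314/(-3624027) = -351/314*(-1/3624027) = 117/379314826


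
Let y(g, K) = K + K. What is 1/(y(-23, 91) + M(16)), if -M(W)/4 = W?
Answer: 1/118 ≈ 0.0084746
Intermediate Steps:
M(W) = -4*W
y(g, K) = 2*K
1/(y(-23, 91) + M(16)) = 1/(2*91 - 4*16) = 1/(182 - 64) = 1/118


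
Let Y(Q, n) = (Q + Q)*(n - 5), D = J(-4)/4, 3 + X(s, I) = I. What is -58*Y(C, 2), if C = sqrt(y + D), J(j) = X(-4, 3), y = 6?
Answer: 348*sqrt(6) ≈ 852.42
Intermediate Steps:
X(s, I) = -3 + I
J(j) = 0 (J(j) = -3 + 3 = 0)
D = 0 (D = 0/4 = 0*(1/4) = 0)
C = sqrt(6) (C = sqrt(6 + 0) = sqrt(6) ≈ 2.4495)
Y(Q, n) = 2*Q*(-5 + n) (Y(Q, n) = (2*Q)*(-5 + n) = 2*Q*(-5 + n))
-58*Y(C, 2) = -116*sqrt(6)*(-5 + 2) = -116*sqrt(6)*(-3) = -(-348)*sqrt(6) = 348*sqrt(6)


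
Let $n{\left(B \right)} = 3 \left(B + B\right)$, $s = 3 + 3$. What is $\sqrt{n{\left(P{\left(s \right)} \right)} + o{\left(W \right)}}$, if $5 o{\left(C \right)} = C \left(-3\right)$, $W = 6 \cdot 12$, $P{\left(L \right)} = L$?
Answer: $\frac{6 i \sqrt{5}}{5} \approx 2.6833 i$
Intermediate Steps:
$s = 6$
$W = 72$
$n{\left(B \right)} = 6 B$ ($n{\left(B \right)} = 3 \cdot 2 B = 6 B$)
$o{\left(C \right)} = - \frac{3 C}{5}$ ($o{\left(C \right)} = \frac{C \left(-3\right)}{5} = \frac{\left(-3\right) C}{5} = - \frac{3 C}{5}$)
$\sqrt{n{\left(P{\left(s \right)} \right)} + o{\left(W \right)}} = \sqrt{6 \cdot 6 - \frac{216}{5}} = \sqrt{36 - \frac{216}{5}} = \sqrt{- \frac{36}{5}} = \frac{6 i \sqrt{5}}{5}$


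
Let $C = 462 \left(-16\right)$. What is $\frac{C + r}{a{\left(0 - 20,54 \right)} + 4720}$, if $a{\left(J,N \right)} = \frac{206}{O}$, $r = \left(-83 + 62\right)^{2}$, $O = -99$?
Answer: $- \frac{688149}{467074} \approx -1.4733$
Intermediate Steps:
$C = -7392$
$r = 441$ ($r = \left(-21\right)^{2} = 441$)
$a{\left(J,N \right)} = - \frac{206}{99}$ ($a{\left(J,N \right)} = \frac{206}{-99} = 206 \left(- \frac{1}{99}\right) = - \frac{206}{99}$)
$\frac{C + r}{a{\left(0 - 20,54 \right)} + 4720} = \frac{-7392 + 441}{- \frac{206}{99} + 4720} = - \frac{6951}{\frac{467074}{99}} = \left(-6951\right) \frac{99}{467074} = - \frac{688149}{467074}$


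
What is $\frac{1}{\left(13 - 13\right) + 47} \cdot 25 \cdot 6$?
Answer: $\frac{150}{47} \approx 3.1915$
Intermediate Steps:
$\frac{1}{\left(13 - 13\right) + 47} \cdot 25 \cdot 6 = \frac{1}{0 + 47} \cdot 25 \cdot 6 = \frac{1}{47} \cdot 25 \cdot 6 = \frac{25}{47} \cdot 6 = \frac{150}{47}$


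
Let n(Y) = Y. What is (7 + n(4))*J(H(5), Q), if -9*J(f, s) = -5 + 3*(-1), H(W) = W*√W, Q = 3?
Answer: 88/9 ≈ 9.7778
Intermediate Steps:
H(W) = W^(3/2)
J(f, s) = 8/9 (J(f, s) = -(-5 + 3*(-1))/9 = -(-5 - 3)/9 = -⅑*(-8) = 8/9)
(7 + n(4))*J(H(5), Q) = (7 + 4)*(8/9) = 11*(8/9) = 88/9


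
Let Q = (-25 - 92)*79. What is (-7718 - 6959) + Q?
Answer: -23920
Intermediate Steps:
Q = -9243 (Q = -117*79 = -9243)
(-7718 - 6959) + Q = (-7718 - 6959) - 9243 = -14677 - 9243 = -23920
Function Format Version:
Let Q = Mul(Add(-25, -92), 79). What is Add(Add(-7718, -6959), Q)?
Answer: -23920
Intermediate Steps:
Q = -9243 (Q = Mul(-117, 79) = -9243)
Add(Add(-7718, -6959), Q) = Add(Add(-7718, -6959), -9243) = Add(-14677, -9243) = -23920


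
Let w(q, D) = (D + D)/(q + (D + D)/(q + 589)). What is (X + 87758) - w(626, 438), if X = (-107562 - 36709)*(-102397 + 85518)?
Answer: 309058485452547/126911 ≈ 2.4352e+9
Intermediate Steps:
X = 2435150209 (X = -144271*(-16879) = 2435150209)
w(q, D) = 2*D/(q + 2*D/(589 + q)) (w(q, D) = (2*D)/(q + (2*D)/(589 + q)) = (2*D)/(q + 2*D/(589 + q)) = 2*D/(q + 2*D/(589 + q)))
(X + 87758) - w(626, 438) = (2435150209 + 87758) - 2*438*(589 + 626)/(626² + 2*438 + 589*626) = 2435237967 - 2*438*1215/(391876 + 876 + 368714) = 2435237967 - 2*438*1215/761466 = 2435237967 - 1*177390/126911 = 2435237967 - 177390/126911 = 309058485452547/126911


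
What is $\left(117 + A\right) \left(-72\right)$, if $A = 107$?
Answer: $-16128$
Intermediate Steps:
$\left(117 + A\right) \left(-72\right) = \left(117 + 107\right) \left(-72\right) = 224 \left(-72\right) = -16128$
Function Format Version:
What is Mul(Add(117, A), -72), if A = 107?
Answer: -16128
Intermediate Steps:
Mul(Add(117, A), -72) = Mul(Add(117, 107), -72) = Mul(224, -72) = -16128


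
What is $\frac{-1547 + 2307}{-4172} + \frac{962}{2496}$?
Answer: $\frac{20351}{100128} \approx 0.20325$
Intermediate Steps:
$\frac{-1547 + 2307}{-4172} + \frac{962}{2496} = 760 \left(- \frac{1}{4172}\right) + 962 \cdot \frac{1}{2496} = - \frac{190}{1043} + \frac{37}{96} = \frac{20351}{100128}$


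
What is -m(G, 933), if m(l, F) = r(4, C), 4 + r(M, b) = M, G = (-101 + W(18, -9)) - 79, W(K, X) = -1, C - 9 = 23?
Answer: 0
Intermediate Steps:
C = 32 (C = 9 + 23 = 32)
G = -181 (G = (-101 - 1) - 79 = -102 - 79 = -181)
r(M, b) = -4 + M
m(l, F) = 0 (m(l, F) = -4 + 4 = 0)
-m(G, 933) = -1*0 = 0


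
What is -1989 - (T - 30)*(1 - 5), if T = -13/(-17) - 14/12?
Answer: -107641/51 ≈ -2110.6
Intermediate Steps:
T = -41/102 (T = -13*(-1/17) - 14*1/12 = 13/17 - 7/6 = -41/102 ≈ -0.40196)
-1989 - (T - 30)*(1 - 5) = -1989 - (-41/102 - 30)*(1 - 5) = -1989 - (-3101)*(-4)/102 = -1989 - 1*6202/51 = -1989 - 6202/51 = -107641/51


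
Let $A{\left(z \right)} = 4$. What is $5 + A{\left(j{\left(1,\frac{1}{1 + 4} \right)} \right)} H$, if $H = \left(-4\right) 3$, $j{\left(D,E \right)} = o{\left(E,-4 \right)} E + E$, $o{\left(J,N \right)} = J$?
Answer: $-43$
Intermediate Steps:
$j{\left(D,E \right)} = E + E^{2}$ ($j{\left(D,E \right)} = E E + E = E^{2} + E = E + E^{2}$)
$H = -12$
$5 + A{\left(j{\left(1,\frac{1}{1 + 4} \right)} \right)} H = 5 + 4 \left(-12\right) = 5 - 48 = -43$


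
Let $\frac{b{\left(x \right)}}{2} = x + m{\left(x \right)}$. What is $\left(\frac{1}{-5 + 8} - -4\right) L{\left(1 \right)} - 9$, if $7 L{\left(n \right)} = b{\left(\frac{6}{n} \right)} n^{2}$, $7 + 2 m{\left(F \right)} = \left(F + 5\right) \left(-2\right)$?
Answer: $- \frac{410}{21} \approx -19.524$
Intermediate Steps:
$m{\left(F \right)} = - \frac{17}{2} - F$ ($m{\left(F \right)} = - \frac{7}{2} + \frac{\left(F + 5\right) \left(-2\right)}{2} = - \frac{7}{2} + \frac{\left(5 + F\right) \left(-2\right)}{2} = - \frac{7}{2} + \frac{-10 - 2 F}{2} = - \frac{7}{2} - \left(5 + F\right) = - \frac{17}{2} - F$)
$b{\left(x \right)} = -17$ ($b{\left(x \right)} = 2 \left(x - \left(\frac{17}{2} + x\right)\right) = 2 \left(- \frac{17}{2}\right) = -17$)
$L{\left(n \right)} = - \frac{17 n^{2}}{7}$ ($L{\left(n \right)} = \frac{\left(-17\right) n^{2}}{7} = - \frac{17 n^{2}}{7}$)
$\left(\frac{1}{-5 + 8} - -4\right) L{\left(1 \right)} - 9 = \left(\frac{1}{-5 + 8} - -4\right) \left(- \frac{17 \cdot 1^{2}}{7}\right) - 9 = \left(\frac{1}{3} + 4\right) \left(\left(- \frac{17}{7}\right) 1\right) - 9 = \left(\frac{1}{3} + 4\right) \left(- \frac{17}{7}\right) - 9 = \frac{13}{3} \left(- \frac{17}{7}\right) - 9 = - \frac{221}{21} - 9 = - \frac{410}{21}$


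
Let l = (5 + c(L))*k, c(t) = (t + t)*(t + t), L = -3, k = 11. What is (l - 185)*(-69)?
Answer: -18354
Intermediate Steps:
c(t) = 4*t**2 (c(t) = (2*t)*(2*t) = 4*t**2)
l = 451 (l = (5 + 4*(-3)**2)*11 = (5 + 4*9)*11 = (5 + 36)*11 = 41*11 = 451)
(l - 185)*(-69) = (451 - 185)*(-69) = 266*(-69) = -18354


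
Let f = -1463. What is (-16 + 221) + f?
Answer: -1258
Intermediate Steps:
(-16 + 221) + f = (-16 + 221) - 1463 = 205 - 1463 = -1258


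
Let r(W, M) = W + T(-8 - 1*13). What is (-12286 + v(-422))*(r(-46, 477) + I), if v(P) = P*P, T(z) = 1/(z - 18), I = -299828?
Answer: -646340678142/13 ≈ -4.9718e+10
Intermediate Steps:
T(z) = 1/(-18 + z)
v(P) = P**2
r(W, M) = -1/39 + W (r(W, M) = W + 1/(-18 + (-8 - 1*13)) = W + 1/(-18 + (-8 - 13)) = W + 1/(-18 - 21) = W + 1/(-39) = W - 1/39 = -1/39 + W)
(-12286 + v(-422))*(r(-46, 477) + I) = (-12286 + (-422)**2)*((-1/39 - 46) - 299828) = (-12286 + 178084)*(-1795/39 - 299828) = 165798*(-11695087/39) = -646340678142/13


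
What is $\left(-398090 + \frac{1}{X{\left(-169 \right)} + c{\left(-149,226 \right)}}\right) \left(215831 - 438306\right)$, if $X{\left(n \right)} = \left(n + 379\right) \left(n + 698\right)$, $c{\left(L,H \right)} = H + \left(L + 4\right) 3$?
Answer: $\frac{9820183831370275}{110881} \approx 8.8565 \cdot 10^{10}$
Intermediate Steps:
$c{\left(L,H \right)} = 12 + H + 3 L$ ($c{\left(L,H \right)} = H + \left(4 + L\right) 3 = H + \left(12 + 3 L\right) = 12 + H + 3 L$)
$X{\left(n \right)} = \left(379 + n\right) \left(698 + n\right)$
$\left(-398090 + \frac{1}{X{\left(-169 \right)} + c{\left(-149,226 \right)}}\right) \left(215831 - 438306\right) = \left(-398090 + \frac{1}{\left(264542 + \left(-169\right)^{2} + 1077 \left(-169\right)\right) + \left(12 + 226 + 3 \left(-149\right)\right)}\right) \left(215831 - 438306\right) = \left(-398090 + \frac{1}{\left(264542 + 28561 - 182013\right) + \left(12 + 226 - 447\right)}\right) \left(-222475\right) = \left(-398090 + \frac{1}{111090 - 209}\right) \left(-222475\right) = \left(-398090 + \frac{1}{110881}\right) \left(-222475\right) = \left(- \frac{44140617289}{110881}\right) \left(-222475\right) = \frac{9820183831370275}{110881}$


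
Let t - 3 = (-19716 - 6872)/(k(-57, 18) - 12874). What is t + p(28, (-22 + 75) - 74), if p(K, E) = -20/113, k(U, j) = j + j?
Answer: 3549883/725347 ≈ 4.8941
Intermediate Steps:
k(U, j) = 2*j
p(K, E) = -20/113 (p(K, E) = -20*1/113 = -20/113)
t = 32551/6419 (t = 3 + (-19716 - 6872)/(2*18 - 12874) = 3 - 26588/(36 - 12874) = 3 - 26588/(-12838) = 3 - 26588*(-1/12838) = 3 + 13294/6419 = 32551/6419 ≈ 5.0710)
t + p(28, (-22 + 75) - 74) = 32551/6419 - 20/113 = 3549883/725347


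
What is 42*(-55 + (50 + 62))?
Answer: 2394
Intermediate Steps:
42*(-55 + (50 + 62)) = 42*(-55 + 112) = 42*57 = 2394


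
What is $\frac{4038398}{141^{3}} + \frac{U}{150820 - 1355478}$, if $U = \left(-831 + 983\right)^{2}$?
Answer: $\frac{2400061419950}{1688461301709} \approx 1.4214$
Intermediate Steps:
$U = 23104$ ($U = 152^{2} = 23104$)
$\frac{4038398}{141^{3}} + \frac{U}{150820 - 1355478} = \frac{4038398}{141^{3}} + \frac{23104}{150820 - 1355478} = \frac{4038398}{2803221} + \frac{23104}{150820 - 1355478} = 4038398 \cdot \frac{1}{2803221} + \frac{23104}{-1204658} = \frac{4038398}{2803221} + 23104 \left(- \frac{1}{1204658}\right) = \frac{4038398}{2803221} - \frac{11552}{602329} = \frac{2400061419950}{1688461301709}$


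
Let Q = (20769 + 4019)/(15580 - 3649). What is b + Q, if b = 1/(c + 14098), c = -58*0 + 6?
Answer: 8527363/4104264 ≈ 2.0777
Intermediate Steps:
c = 6 (c = 0 + 6 = 6)
Q = 24788/11931 ≈ 2.0776
b = 1/14104 (b = 1/(6 + 14098) = 1/14104 ≈ 7.0902e-5)
b + Q = 1/14104 + 24788/11931 = 8527363/4104264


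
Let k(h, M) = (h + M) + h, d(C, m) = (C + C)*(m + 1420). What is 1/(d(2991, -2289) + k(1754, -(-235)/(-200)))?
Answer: -40/207794047 ≈ -1.9250e-7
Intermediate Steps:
d(C, m) = 2*C*(1420 + m) (d(C, m) = (2*C)*(1420 + m) = 2*C*(1420 + m))
k(h, M) = M + 2*h (k(h, M) = (M + h) + h = M + 2*h)
1/(d(2991, -2289) + k(1754, -(-235)/(-200))) = 1/(2*2991*(1420 - 2289) + (-(-235)/(-200) + 2*1754)) = 1/(2*2991*(-869) + (-(-235)*(-1)/200 + 3508)) = 1/(-5198358 + (-1*47/40 + 3508)) = 1/(-5198358 + (-47/40 + 3508)) = 1/(-5198358 + 140273/40) = 1/(-207794047/40) = -40/207794047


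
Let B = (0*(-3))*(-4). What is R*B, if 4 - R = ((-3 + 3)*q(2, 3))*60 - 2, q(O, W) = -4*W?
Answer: 0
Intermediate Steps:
B = 0 (B = 0*(-4) = 0)
R = 6 (R = 4 - (((-3 + 3)*(-4*3))*60 - 2) = 4 - ((0*(-12))*60 - 2) = 4 - (0*60 - 2) = 4 - (0 - 2) = 4 - 1*(-2) = 4 + 2 = 6)
R*B = 6*0 = 0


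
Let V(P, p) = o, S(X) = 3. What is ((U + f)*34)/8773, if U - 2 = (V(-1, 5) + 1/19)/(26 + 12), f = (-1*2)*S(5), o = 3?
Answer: -170/11191 ≈ -0.015191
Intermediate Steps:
V(P, p) = 3
f = -6 (f = -1*2*3 = -2*3 = -6)
U = 751/361 (U = 2 + (3 + 1/19)/(26 + 12) = 2 + (3 + 1/19)/38 = 2 + (58/19)*(1/38) = 2 + 29/361 = 751/361 ≈ 2.0803)
((U + f)*34)/8773 = ((751/361 - 6)*34)/8773 = -1415/361*34*(1/8773) = -48110/361*1/8773 = -170/11191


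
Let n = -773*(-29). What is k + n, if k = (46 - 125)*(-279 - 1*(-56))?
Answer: 40034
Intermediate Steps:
n = 22417
k = 17617 (k = -79*(-279 + 56) = -79*(-223) = 17617)
k + n = 17617 + 22417 = 40034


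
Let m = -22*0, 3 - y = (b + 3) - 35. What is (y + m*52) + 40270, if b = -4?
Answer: 40309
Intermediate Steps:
y = 39 (y = 3 - ((-4 + 3) - 35) = 3 - (-1 - 35) = 3 - 1*(-36) = 3 + 36 = 39)
m = 0
(y + m*52) + 40270 = (39 + 0*52) + 40270 = (39 + 0) + 40270 = 39 + 40270 = 40309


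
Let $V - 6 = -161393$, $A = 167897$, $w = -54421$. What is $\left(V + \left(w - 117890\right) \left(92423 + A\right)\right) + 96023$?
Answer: $-44856064884$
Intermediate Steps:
$V = -161387$ ($V = 6 - 161393 = -161387$)
$\left(V + \left(w - 117890\right) \left(92423 + A\right)\right) + 96023 = \left(-161387 + \left(-54421 - 117890\right) \left(92423 + 167897\right)\right) + 96023 = \left(-161387 - 44855999520\right) + 96023 = -44856160907 + 96023 = -44856064884$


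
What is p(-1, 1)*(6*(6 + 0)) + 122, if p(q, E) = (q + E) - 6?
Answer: -94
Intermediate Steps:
p(q, E) = -6 + E + q (p(q, E) = (E + q) - 6 = -6 + E + q)
p(-1, 1)*(6*(6 + 0)) + 122 = (-6 + 1 - 1)*(6*(6 + 0)) + 122 = -36*6 + 122 = -6*36 + 122 = -216 + 122 = -94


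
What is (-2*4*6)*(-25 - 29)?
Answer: 2592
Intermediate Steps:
(-2*4*6)*(-25 - 29) = -8*6*(-54) = -48*(-54) = 2592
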